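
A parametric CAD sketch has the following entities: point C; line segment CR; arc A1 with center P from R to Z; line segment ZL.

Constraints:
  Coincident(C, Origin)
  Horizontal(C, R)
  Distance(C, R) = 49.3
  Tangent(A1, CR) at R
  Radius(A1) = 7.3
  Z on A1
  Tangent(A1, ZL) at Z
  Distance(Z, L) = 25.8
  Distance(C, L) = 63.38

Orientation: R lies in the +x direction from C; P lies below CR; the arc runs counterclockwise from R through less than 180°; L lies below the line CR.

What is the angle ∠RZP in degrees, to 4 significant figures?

32.44°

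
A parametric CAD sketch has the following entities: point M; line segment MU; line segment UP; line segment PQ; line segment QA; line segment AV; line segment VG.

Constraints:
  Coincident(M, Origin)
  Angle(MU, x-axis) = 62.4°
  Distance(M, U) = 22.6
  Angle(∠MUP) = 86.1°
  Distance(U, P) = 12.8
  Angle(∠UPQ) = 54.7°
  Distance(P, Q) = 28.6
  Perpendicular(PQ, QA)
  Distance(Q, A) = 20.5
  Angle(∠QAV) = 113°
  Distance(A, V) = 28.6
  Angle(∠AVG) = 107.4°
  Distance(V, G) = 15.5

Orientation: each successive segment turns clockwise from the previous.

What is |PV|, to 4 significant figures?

31.76

M is at the origin; MU runs at 62.4° with length 22.6, so U = (10.47, 20.03). ∠MUP = 86.1° gives UP at -31.50° from the x-axis; with |UP| = 12.8, P = (21.38, 13.34). ∠UPQ = 54.7° gives PQ at -156.8° from the x-axis; with |PQ| = 28.6, Q = (-4.903, 2.073). PQ is perpendicular to QA, so QA runs at 113.2°; with |QA| = 20.5, A = (-12.98, 20.92). ∠QAV = 113.0° gives AV at 46.20° from the x-axis; with |AV| = 28.6, V = (6.816, 41.56). Then |PV| = |V − P| = 31.76.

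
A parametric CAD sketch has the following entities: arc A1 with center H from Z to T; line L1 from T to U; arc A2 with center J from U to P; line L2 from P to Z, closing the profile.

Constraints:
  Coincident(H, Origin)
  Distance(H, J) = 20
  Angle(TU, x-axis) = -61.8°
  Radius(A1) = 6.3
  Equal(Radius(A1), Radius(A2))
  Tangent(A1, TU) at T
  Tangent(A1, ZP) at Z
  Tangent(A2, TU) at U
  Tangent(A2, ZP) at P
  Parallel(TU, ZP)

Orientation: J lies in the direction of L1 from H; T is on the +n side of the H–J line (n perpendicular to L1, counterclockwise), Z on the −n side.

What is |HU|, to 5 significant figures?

20.969

The slot axis is L1's direction at -61.8°, so u = (cos -61.8°, sin -61.8°) = (0.47255, -0.88130) and n = (−sin -61.8°, cos -61.8°) = (0.88130, 0.47255). H is at the origin and J lies 20.0 along u from H, so J = 20.0·u = (9.4510, -17.626). Tangency of A1 to both parallel lines with radius 6.3 puts T and Z at H ± 6.3·n: T = (5.5522, 2.9771), Z = (-5.5522, -2.9771). Equal radii place U and P the same way about J: U = J + 6.3·n = (15.003, -14.649), P = J − 6.3·n = (3.8988, -20.603). Then |HU| = |U − H| = 20.969.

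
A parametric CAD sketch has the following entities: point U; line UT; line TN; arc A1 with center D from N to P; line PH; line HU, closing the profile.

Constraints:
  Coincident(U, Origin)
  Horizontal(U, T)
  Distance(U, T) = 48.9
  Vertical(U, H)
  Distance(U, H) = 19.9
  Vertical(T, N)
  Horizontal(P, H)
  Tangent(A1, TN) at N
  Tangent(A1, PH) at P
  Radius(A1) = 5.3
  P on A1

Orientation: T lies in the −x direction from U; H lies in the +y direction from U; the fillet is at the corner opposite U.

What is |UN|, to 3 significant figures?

51.0

The virtual corner opposite U is at (-48.9, 19.9). Tangency of A1 to TN means the radius DN is perpendicular to TN and A1 meets PH tangentially, so DP is at right angles to PH, with radius 5.3, so the center D sits 5.3 in from both sides at D = (-43.6, 14.6). That places the tangent points at N = (-48.9, 14.6) on TN and P = (-43.6, 19.9) on PH. Then |UN| = |N − U| = 51.0.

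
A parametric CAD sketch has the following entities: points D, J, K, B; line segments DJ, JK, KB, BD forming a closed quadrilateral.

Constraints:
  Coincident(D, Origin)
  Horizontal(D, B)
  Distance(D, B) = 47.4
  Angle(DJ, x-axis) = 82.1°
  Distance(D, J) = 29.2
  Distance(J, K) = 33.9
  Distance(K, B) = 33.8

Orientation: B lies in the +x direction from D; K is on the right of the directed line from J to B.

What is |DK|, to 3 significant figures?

14.2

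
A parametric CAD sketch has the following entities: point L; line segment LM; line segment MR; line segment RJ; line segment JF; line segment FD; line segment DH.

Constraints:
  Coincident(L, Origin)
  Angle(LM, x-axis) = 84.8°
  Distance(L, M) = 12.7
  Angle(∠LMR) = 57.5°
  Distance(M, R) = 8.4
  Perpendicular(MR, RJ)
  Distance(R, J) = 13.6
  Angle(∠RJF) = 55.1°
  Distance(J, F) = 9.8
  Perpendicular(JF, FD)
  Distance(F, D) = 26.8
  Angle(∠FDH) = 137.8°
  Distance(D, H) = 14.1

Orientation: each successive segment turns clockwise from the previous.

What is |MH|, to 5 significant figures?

34.064

L is at the origin; LM runs at 84.8° with length 12.7, so M = (1.1510, 12.648). ∠LMR = 57.5° gives MR at -37.700° from the x-axis; with |MR| = 8.4, R = (7.7973, 7.5109). MR ⟂ RJ, so RJ runs at -127.70°; with |RJ| = 13.6, J = (-0.51946, -3.2497). ∠RJF = 55.1° gives JF at 107.40° from the x-axis; with |JF| = 9.8, F = (-3.4501, 6.1018). JF ⟂ FD, so FD runs at 17.400°; with |FD| = 26.8, D = (22.124, 14.116). ∠FDH = 137.8° gives DH at -24.800° from the x-axis; with |DH| = 14.1, H = (34.923, 8.2018). Then |MH| = |H − M| = 34.064.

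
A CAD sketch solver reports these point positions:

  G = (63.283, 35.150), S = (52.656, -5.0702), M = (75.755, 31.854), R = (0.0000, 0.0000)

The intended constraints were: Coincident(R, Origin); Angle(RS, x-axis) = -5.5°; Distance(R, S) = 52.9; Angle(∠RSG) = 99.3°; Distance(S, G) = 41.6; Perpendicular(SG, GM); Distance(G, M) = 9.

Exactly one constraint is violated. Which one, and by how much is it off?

Distance(G, M) = 9 — off by 3.90.

R = (0.00, 0.00) ✓; RS at -5.500° ✓; |RS| = 52.90 ✓; ∠RSG = 99.30° ✓; |SG| = 41.60 ✓; ∠(SG, GM) = 90.00° ✓; |GM| = 12.90 ✗.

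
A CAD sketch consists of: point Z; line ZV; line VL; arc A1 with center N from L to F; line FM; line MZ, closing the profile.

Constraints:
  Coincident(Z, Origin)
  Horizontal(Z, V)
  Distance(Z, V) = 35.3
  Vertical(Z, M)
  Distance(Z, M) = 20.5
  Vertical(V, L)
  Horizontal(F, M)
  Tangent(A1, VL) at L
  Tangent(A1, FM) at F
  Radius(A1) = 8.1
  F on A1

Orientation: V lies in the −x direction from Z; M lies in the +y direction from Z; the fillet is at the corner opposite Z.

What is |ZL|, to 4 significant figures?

37.41

The virtual corner opposite Z is at (-35.30, 20.50). A1 meets VL tangentially, so NL is at right angles to VL and A1 meets FM tangentially, so NF is at right angles to FM, with radius 8.1, so the center N sits 8.1 in from both sides at N = (-27.20, 12.40). That places the tangent points at L = (-35.30, 12.40) on VL and F = (-27.20, 20.50) on FM. Then |ZL| = |L − Z| = 37.41.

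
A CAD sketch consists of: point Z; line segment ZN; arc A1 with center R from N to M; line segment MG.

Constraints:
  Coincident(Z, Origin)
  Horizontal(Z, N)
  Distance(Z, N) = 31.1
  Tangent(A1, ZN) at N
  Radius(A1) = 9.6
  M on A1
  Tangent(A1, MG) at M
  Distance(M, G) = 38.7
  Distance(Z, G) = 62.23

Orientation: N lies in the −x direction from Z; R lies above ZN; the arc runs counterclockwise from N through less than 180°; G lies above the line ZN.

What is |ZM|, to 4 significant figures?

26.22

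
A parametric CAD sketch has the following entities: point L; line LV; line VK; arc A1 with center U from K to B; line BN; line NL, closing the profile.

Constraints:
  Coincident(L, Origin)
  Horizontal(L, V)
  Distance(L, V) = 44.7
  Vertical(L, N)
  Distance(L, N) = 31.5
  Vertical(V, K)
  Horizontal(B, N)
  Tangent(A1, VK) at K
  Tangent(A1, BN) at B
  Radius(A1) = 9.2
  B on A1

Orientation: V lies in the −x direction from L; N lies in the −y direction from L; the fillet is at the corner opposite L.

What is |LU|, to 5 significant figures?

41.923

L is at the origin; L and V share the same y with |LV| = 44.7 and V on the −x side, so V = (-44.700, 0.0000). LN is vertical with |LN| = 31.5 and N on the −y side, so N = (0.0000, -31.500). The virtual corner opposite L is at (-44.700, -31.500). A1 meets VK tangentially, so UK is at right angles to VK and A1 meets BN tangentially, so UB is at right angles to BN, with radius 9.2, so the center U sits 9.2 in from both sides at U = (-35.500, -22.300). Then |LU| = |U − L| = 41.923.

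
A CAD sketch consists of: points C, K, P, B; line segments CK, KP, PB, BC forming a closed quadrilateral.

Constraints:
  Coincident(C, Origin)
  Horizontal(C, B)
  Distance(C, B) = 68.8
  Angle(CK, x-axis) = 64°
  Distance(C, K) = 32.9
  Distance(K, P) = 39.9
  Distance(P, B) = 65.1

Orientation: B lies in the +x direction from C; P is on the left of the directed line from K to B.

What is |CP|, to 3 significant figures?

72.1

C is at the origin; C and B share the same y with |CB| = 68.8 and B in +x, so B = (68.8, 0). CK runs at 64.0° with |CK| = 32.9, so K = (14.4, 29.6). P is determined by |KP| = 39.9 and |PB| = 65.1 together: it lies at the intersection of circle(K, 39.9) and circle(B, 65.1). With |KB| = 61.9, the foot of the radical line on KB is 9.57 from K and the perpendicular offset is √(39.9² − 9.57²) = 38.7. Taking the left-of-KB solution: P = (41.3, 59.0).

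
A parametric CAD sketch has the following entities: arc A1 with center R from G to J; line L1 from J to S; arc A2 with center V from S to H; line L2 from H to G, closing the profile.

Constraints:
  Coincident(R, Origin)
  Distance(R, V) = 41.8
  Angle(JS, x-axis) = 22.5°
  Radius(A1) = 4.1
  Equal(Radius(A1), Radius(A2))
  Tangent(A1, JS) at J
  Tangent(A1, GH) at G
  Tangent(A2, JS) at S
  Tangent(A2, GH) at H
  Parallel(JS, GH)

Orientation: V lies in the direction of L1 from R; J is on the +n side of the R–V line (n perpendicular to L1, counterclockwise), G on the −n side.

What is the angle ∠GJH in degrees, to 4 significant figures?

78.90°

The slot axis is L1's direction at 22.5°, so u = (cos 22.5°, sin 22.5°) = (0.9239, 0.3827) and n = (−sin 22.5°, cos 22.5°) = (-0.3827, 0.9239). R is at the origin and V lies 41.8 along u from R, so V = 41.8·u = (38.62, 16.00). Tangency of A1 to both parallel lines with radius 4.1 puts J and G at R ± 4.1·n: J = (-1.569, 3.788), G = (1.569, -3.788). Equal radii place S and H the same way about V: S = V + 4.1·n = (37.05, 19.78), H = V − 4.1·n = (40.19, 12.21). Then cos ∠GJH = JG·JH / (|JG||JH|), giving 78.90°.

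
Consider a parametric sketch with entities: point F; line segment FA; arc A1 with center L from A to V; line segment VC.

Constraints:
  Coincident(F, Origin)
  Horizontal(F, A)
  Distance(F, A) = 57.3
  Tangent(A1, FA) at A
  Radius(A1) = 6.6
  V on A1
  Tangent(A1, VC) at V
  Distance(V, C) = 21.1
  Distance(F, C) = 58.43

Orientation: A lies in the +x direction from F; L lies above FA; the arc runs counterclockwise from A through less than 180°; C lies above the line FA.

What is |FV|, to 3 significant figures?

63.7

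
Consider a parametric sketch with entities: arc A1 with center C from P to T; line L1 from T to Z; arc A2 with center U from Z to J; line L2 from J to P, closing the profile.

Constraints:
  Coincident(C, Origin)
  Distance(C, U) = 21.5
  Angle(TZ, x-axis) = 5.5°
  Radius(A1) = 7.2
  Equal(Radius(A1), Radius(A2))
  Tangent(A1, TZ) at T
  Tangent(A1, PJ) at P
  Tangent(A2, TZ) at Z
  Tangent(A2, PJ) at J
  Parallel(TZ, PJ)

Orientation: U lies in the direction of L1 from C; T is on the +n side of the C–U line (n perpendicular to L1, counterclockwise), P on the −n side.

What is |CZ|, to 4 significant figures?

22.67

Tangency of A1 to both parallel lines with radius 7.2 puts T and P at C ± 7.2·n: T = (-0.6901, 7.167), P = (0.6901, -7.167). Equal radii place Z and J the same way about U: Z = U + 7.2·n = (20.71, 9.228), J = U − 7.2·n = (22.09, -5.106). Then |CZ| = |Z − C| = 22.67.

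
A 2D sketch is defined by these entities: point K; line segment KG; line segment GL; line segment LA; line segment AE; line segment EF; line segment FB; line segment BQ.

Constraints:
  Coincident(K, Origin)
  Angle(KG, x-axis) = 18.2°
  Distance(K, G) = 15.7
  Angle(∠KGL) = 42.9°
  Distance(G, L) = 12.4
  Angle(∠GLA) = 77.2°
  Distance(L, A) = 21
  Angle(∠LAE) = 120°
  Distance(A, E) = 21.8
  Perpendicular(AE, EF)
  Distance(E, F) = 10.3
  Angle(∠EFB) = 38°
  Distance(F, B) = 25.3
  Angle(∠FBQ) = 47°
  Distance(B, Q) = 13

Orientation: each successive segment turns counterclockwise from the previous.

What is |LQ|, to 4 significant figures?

39.91

K is at the origin; KG runs at 18.2° with length 15.7, so G = (14.91, 4.904). ∠KGL = 42.9° gives GL at 155.3° from the x-axis; with |GL| = 12.4, L = (3.649, 10.09). ∠GLA = 77.2° gives LA at -101.9° from the x-axis; with |LA| = 21.0, A = (-0.6812, -10.46). ∠LAE = 120.0° gives AE at -41.90° from the x-axis; with |AE| = 21.8, E = (15.54, -25.02). The perpendicularity gives EF at right angles to AE, so EF runs at 48.10°; with |EF| = 10.3, F = (22.42, -17.36). ∠EFB = 38.0° gives FB at -169.9° from the x-axis; with |FB| = 25.3, B = (-2.484, -21.79). ∠FBQ = 47.0° gives BQ at -36.90° from the x-axis; with |BQ| = 13.0, Q = (7.911, -29.60). Then |LQ| = |Q − L| = 39.91.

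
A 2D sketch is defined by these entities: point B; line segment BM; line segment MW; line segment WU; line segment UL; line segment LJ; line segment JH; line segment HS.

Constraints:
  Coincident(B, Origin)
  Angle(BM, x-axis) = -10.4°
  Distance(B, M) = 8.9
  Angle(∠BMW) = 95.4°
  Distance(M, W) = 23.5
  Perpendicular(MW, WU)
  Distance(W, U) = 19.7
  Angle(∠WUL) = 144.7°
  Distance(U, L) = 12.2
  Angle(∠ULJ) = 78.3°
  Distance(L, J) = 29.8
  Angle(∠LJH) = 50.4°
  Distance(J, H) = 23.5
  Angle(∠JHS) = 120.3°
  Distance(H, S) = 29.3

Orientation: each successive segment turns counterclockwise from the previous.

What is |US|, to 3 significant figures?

16.6

B is at the origin; BM runs at -10.4° with length 8.9, so M = (8.75, -1.61). ∠BMW = 95.4° gives MW at 74.2° from the x-axis; with |MW| = 23.5, W = (15.2, 21.0). MW is perpendicular to WU, so WU runs at 164°; with |WU| = 19.7, U = (-3.80, 26.4). ∠WUL = 144.7° gives UL at -160° from the x-axis; with |UL| = 12.2, L = (-15.3, 22.3). ∠ULJ = 78.3° gives LJ at -58.8° from the x-axis; with |LJ| = 29.8, J = (0.134, -3.19). ∠LJH = 50.4° gives JH at 70.8° from the x-axis; with |JH| = 23.5, H = (7.86, 19.0). ∠JHS = 120.3° gives HS at 130° from the x-axis; with |HS| = 29.3, S = (-11.2, 41.3). Then |US| = |S − U| = 16.6.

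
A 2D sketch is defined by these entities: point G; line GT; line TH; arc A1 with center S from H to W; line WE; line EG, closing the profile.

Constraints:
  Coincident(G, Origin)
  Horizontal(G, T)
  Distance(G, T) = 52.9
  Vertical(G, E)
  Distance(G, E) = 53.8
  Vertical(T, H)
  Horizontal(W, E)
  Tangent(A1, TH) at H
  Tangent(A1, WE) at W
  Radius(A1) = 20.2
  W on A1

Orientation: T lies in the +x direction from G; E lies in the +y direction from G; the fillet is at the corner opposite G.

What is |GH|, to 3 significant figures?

62.7

The virtual corner opposite G is at (52.9, 53.8). Since A1 is tangent to TH there, SH ⟂ TH and tangency of A1 to WE means the radius SW is perpendicular to WE, with radius 20.2, so the center S sits 20.2 in from both sides at S = (32.7, 33.6). That places the tangent points at H = (52.9, 33.6) on TH and W = (32.7, 53.8) on WE. Then |GH| = |H − G| = 62.7.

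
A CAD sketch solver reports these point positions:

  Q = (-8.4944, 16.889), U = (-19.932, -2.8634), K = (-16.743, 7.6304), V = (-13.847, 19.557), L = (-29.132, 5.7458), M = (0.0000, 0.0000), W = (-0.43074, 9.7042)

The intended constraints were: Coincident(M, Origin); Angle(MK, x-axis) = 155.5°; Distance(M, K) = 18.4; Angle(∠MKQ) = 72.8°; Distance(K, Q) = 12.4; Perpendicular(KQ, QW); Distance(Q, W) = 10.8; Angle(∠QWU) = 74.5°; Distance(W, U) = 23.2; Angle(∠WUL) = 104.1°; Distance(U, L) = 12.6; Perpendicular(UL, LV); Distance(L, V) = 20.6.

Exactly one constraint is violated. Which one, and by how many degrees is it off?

Perpendicular(UL, LV) — off by 4.80°.

M = (0.00, 0.00) ✓; MK at 155.5° ✓; |MK| = 18.40 ✓; ∠MKQ = 72.80° ✓; |KQ| = 12.40 ✓; ∠(KQ, QW) = 90.00° ✓; |QW| = 10.80 ✓; ∠QWU = 74.50° ✓; |WU| = 23.20 ✓; ∠WUL = 104.1° ✓; |UL| = 12.60 ✓; ∠(UL, LV) = 94.80° ✗; |LV| = 20.60 ✓.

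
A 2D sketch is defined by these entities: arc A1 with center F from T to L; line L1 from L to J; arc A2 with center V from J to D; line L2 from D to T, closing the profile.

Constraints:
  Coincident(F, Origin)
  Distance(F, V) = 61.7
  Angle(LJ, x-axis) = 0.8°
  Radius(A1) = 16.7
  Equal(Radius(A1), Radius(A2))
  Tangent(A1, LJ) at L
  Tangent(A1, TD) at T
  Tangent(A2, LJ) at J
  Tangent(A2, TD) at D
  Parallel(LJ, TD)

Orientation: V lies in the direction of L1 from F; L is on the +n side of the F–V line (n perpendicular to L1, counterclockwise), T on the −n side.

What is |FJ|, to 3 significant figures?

63.9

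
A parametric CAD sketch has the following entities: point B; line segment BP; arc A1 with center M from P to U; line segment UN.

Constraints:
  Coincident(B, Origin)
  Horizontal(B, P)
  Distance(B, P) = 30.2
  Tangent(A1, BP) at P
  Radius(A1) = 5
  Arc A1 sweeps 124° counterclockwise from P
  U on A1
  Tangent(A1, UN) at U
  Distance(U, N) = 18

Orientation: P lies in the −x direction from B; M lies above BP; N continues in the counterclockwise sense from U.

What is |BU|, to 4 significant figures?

27.20

B is at the origin; BP is horizontal with |BP| = 30.2 and P on the −x side, so P = (-30.20, 0.000). Since A1 is tangent to BP there, MP ⟂ BP, so M = P + (0, 5) = (-30.20, 5.000). On A1, P sits at bearing -90° from M; a 124° counterclockwise sweep puts U at bearing 34°, so U = M + 5.0·(cos 34°, sin 34°) = (-26.05, 7.796). Then |BU| = |U − B| = 27.20.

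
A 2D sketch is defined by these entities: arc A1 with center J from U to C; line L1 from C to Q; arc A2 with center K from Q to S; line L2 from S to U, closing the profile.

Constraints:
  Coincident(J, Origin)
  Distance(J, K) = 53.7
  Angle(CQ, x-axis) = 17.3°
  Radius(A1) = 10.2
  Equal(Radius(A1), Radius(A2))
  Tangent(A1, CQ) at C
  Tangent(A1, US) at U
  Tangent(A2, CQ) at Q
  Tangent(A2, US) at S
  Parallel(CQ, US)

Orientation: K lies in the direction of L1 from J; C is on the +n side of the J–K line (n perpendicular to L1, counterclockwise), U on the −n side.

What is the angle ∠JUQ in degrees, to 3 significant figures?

69.2°

The slot axis is L1's direction at 17.3°, so u = (cos 17.3°, sin 17.3°) = (0.955, 0.297) and n = (−sin 17.3°, cos 17.3°) = (-0.297, 0.955). J is at the origin and K lies 53.7 along u from J, so K = 53.7·u = (51.3, 16.0). Tangency of A1 to both parallel lines with radius 10.2 puts C and U at J ± 10.2·n: C = (-3.03, 9.74), U = (3.03, -9.74). Equal radii place Q and S the same way about K: Q = K + 10.2·n = (48.2, 25.7), S = K − 10.2·n = (54.3, 6.23). Then cos ∠JUQ = UJ·UQ / (|UJ||UQ|), giving 69.2°.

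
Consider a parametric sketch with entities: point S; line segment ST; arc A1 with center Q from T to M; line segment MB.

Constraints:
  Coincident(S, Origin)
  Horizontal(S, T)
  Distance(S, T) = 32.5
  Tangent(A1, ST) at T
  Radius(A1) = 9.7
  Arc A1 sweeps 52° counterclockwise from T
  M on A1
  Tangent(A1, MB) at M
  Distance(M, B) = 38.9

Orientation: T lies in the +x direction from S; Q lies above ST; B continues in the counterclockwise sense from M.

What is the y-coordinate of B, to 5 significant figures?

34.382

On A1, T sits at bearing -90° from Q; a 52° counterclockwise sweep puts M at bearing -38°, so M = Q + 9.7·(cos -38°, sin -38°) = (40.144, 3.7281). Tangency of A1 to MB means the radius QM is perpendicular to MB, so MB runs along (−sin -38°, cos -38°); with |MB| = 38.9, B = (64.093, 34.382). So B.y = 34.382.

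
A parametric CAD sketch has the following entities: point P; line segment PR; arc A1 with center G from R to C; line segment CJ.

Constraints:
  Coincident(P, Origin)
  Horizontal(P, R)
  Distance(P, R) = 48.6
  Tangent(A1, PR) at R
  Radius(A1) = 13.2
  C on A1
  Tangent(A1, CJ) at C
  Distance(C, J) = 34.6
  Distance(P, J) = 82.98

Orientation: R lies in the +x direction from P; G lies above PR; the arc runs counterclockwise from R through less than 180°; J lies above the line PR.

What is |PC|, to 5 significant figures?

61.941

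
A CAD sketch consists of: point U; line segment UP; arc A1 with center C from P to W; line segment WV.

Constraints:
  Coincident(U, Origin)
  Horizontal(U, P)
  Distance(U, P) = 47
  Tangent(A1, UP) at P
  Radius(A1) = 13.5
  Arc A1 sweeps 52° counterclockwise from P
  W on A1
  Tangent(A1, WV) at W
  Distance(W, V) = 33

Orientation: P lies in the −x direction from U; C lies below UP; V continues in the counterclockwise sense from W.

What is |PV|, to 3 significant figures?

43.9

On A1, P sits at bearing 90° from C; a 52° counterclockwise sweep puts W at bearing 142°, so W = C + 13.5·(cos 142°, sin 142°) = (-57.6, -5.19). The tangent condition forces CW to be normal to WV, so WV runs along (−sin 142°, cos 142°); with |WV| = 33.0, V = (-78.0, -31.2). Then |PV| = |V − P| = 43.9.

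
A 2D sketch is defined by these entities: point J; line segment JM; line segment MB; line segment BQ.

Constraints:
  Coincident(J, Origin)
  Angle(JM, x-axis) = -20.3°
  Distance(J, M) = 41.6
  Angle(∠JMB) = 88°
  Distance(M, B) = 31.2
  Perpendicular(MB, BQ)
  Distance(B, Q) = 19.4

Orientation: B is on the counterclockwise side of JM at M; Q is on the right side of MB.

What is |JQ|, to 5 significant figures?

67.844

∠JMB = 88.0°, so MB runs at -20.3° + (180° − 88.0°) = 71.700° from the x-axis; with |MB| = 31.2, B = M + 31.2·(cos 71.700°, sin 71.700°) = (48.813, 15.190). MB is perpendicular to BQ; with |BQ| = 19.4 on the right of MB, Q = B + 19.4·(0.94943, -0.31399) = (67.232, 9.0981). Then |JQ| = |Q − J| = 67.844.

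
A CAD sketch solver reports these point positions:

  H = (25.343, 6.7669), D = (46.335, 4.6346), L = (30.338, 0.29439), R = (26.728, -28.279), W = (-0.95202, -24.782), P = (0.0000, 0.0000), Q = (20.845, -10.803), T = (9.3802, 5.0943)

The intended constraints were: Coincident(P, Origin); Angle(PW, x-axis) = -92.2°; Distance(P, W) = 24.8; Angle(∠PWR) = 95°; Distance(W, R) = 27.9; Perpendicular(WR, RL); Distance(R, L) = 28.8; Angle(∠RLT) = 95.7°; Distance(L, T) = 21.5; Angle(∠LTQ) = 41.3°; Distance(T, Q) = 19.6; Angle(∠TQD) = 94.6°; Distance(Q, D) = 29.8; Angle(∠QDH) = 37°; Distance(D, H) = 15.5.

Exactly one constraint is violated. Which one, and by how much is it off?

Distance(D, H) = 15.5 — off by 5.60.

P = (0.00, 0.00) ✓; PW at -92.20° ✓; |PW| = 24.80 ✓; ∠PWR = 95.00° ✓; |WR| = 27.90 ✓; ∠(WR, RL) = 90.00° ✓; |RL| = 28.80 ✓; ∠RLT = 95.70° ✓; |LT| = 21.50 ✓; ∠LTQ = 41.30° ✓; |TQ| = 19.60 ✓; ∠TQD = 94.60° ✓; |QD| = 29.80 ✓; ∠QDH = 37.00° ✓; |DH| = 21.10 ✗.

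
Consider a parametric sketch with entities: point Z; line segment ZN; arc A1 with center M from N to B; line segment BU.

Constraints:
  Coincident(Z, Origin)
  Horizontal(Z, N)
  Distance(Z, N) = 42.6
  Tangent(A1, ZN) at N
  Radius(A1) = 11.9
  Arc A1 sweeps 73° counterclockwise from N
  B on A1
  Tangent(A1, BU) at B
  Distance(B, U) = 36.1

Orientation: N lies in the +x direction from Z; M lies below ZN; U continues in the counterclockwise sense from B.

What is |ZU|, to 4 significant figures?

47.66

Z is at the origin; ZN is horizontal with |ZN| = 42.6 and N on the +x side, so N = (42.60, 0.000). Tangency of A1 to ZN means the radius MN is perpendicular to ZN, so M = N + (0, -11.9) = (42.60, -11.90). On A1, N sits at bearing 90° from M; a 73° counterclockwise sweep puts B at bearing 163°, so B = M + 11.9·(cos 163°, sin 163°) = (31.22, -8.421). A1 meets BU tangentially, so MB is at right angles to BU, so BU runs along (−sin 163°, cos 163°); with |BU| = 36.1, U = (20.67, -42.94). Then |ZU| = |U − Z| = 47.66.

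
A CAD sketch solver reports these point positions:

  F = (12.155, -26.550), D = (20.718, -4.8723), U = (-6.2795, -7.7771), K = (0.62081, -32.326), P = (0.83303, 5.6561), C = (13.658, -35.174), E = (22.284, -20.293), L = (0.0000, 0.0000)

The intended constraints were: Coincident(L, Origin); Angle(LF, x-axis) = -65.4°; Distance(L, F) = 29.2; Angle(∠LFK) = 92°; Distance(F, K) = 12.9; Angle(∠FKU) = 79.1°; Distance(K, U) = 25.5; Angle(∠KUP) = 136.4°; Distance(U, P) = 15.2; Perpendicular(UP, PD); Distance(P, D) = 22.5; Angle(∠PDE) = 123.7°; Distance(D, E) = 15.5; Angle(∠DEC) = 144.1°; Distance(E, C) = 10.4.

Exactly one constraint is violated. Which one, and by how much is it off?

Distance(E, C) = 10.4 — off by 6.80.

L = (0.00, 0.00) ✓; LF at -65.40° ✓; |LF| = 29.20 ✓; ∠LFK = 92.00° ✓; |FK| = 12.90 ✓; ∠FKU = 79.10° ✓; |KU| = 25.50 ✓; ∠KUP = 136.4° ✓; |UP| = 15.20 ✓; ∠(UP, PD) = 90.00° ✓; |PD| = 22.50 ✓; ∠PDE = 123.7° ✓; |DE| = 15.50 ✓; ∠DEC = 144.1° ✓; |EC| = 17.20 ✗.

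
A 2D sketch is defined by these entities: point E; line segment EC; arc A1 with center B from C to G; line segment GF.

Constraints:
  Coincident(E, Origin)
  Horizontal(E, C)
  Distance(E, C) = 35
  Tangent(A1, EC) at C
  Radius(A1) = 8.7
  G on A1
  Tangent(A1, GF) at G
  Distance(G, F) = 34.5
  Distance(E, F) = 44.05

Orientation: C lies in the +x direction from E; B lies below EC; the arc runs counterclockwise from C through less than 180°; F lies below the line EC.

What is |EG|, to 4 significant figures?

27.37

Checks: |BG| = 8.700 ✓; ∠(BG, GF) = 90.00° ✓; |GF| = 34.50 ✓; |EF| = 44.05 ✓.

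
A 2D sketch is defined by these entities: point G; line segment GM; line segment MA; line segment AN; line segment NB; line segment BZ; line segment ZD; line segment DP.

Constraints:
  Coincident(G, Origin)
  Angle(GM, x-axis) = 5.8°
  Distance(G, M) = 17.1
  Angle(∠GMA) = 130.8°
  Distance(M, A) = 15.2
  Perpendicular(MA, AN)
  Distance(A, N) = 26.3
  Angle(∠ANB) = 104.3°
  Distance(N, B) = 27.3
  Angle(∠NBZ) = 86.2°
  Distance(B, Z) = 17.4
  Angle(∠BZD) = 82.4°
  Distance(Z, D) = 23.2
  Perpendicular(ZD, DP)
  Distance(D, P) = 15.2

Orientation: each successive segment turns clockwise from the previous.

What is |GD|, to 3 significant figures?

20.0

G is at the origin; GM runs at 5.8° with length 17.1, so M = (17.0, 1.73). ∠GMA = 130.8° gives MA at -43.4° from the x-axis; with |MA| = 15.2, A = (28.1, -8.72). The perpendicularity gives AN at right angles to MA, so AN runs at -133°; with |AN| = 26.3, N = (9.99, -27.8). ∠ANB = 104.3° gives NB at 151° from the x-axis; with |NB| = 27.3, B = (-13.9, -14.5). ∠NBZ = 86.2° gives BZ at 57.1° from the x-axis; with |BZ| = 17.4, Z = (-4.42, 0.0618). ∠BZD = 82.4° gives ZD at -40.5° from the x-axis; with |ZD| = 23.2, D = (13.2, -15.0). Then |GD| = |D − G| = 20.0.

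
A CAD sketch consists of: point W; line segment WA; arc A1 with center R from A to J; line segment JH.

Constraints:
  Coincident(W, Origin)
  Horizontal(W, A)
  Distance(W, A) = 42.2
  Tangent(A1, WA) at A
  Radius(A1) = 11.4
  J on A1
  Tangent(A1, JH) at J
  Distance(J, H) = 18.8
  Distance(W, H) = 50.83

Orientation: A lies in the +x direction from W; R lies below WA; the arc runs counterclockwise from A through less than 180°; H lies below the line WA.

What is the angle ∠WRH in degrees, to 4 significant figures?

95.66°

W is at the origin; WA is horizontal with |WA| = 42.2 and A on the +x side, so A = (42.20, 0.000). A1 meets WA tangentially, so RA is at right angles to WA, so R = A + (0, -11.4) = (42.20, -11.40). Since RJ ⟂ JH (tangency), |RH| = √(11.4² + 18.8²) = 21.99 regardless of where J sits on A1. So H lies on both circle(W, 50.83) and circle(R, 21.99); the below-WA intersection is H = (38.59, -33.09). J is the foot of the tangent from H: J = (31.61, -15.63).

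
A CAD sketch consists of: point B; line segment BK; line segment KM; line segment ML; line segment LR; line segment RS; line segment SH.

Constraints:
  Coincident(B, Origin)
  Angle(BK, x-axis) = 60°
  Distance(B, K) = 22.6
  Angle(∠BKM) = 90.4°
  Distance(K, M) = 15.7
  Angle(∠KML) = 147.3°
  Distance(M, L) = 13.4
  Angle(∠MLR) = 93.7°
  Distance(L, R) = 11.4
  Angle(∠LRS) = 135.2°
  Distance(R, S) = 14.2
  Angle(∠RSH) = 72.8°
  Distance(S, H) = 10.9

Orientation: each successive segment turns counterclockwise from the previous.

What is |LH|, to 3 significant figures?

19.2

B is at the origin; BK runs at 60.0° with length 22.6, so K = (11.3, 19.6). ∠BKM = 90.4° gives KM at 150° from the x-axis; with |KM| = 15.7, M = (-2.24, 27.5). ∠KML = 147.3° gives ML at -178° from the x-axis; with |ML| = 13.4, L = (-15.6, 27.0). ∠MLR = 93.7° gives LR at -91.4° from the x-axis; with |LR| = 11.4, R = (-15.9, 15.6). ∠LRS = 135.2° gives RS at -46.6° from the x-axis; with |RS| = 14.2, S = (-6.15, 5.27). ∠RSH = 72.8° gives SH at 60.6° from the x-axis; with |SH| = 10.9, H = (-0.802, 14.8). Then |LH| = |H − L| = 19.2.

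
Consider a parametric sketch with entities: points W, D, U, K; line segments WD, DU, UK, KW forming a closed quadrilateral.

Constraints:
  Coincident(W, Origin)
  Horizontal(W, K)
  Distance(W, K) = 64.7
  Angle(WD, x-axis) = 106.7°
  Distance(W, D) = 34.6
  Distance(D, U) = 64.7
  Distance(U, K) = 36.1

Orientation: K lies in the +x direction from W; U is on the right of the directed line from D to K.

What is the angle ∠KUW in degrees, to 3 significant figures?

128°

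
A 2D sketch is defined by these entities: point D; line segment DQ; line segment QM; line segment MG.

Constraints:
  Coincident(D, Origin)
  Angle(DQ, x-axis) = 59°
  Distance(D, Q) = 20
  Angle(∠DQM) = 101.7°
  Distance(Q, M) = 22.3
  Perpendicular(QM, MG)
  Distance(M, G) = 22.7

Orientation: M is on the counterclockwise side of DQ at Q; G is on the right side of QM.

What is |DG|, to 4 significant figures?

49.83

D is at the origin; DQ runs at 59.0° with length 20.0, so Q = 20.0·(cos 59.0°, sin 59.0°) = (10.30, 17.14). ∠DQM = 101.7°, so QM runs at 59.0° + (180° − 101.7°) = 137.3° from the x-axis; with |QM| = 22.3, M = Q + 22.3·(cos 137.3°, sin 137.3°) = (-6.088, 32.27). QM is perpendicular to MG; with |MG| = 22.7 on the right of QM, G = M + 22.7·(0.6782, 0.7349) = (9.306, 48.95). Then |DG| = |G − D| = 49.83.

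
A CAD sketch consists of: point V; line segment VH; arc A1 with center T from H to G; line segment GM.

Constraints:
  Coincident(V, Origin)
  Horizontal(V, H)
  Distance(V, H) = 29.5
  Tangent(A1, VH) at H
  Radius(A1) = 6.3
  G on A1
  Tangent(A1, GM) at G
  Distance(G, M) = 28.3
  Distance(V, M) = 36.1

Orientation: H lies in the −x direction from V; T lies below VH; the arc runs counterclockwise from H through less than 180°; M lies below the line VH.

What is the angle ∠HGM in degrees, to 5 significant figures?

115.29°

Checks: |TG| = 6.300 ✓; ∠(TG, GM) = 90.00° ✓; |GM| = 28.30 ✓; |VM| = 36.10 ✓.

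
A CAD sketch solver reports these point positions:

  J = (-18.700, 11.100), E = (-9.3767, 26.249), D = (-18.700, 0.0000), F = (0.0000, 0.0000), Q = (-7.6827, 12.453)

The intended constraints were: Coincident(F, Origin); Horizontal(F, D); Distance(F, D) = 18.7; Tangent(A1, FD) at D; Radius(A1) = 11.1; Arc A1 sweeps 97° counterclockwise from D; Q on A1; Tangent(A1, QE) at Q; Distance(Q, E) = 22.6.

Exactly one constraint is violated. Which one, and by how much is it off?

Distance(Q, E) = 22.6 — off by 8.70.

F = (0.00, 0.00) ✓; F.y = 0.00, D.y = 0.00 ✓; |FD| = 18.70 ✓; ∠(JD, DF) = 90.00° ✓; |JD| = 11.10 ✓; bearing(J→Q) − bearing(J→D) = 97.00° ✓; |JQ| = 11.10 ✓; ∠(JQ, QE) = 90.00° ✓; |QE| = 13.90 ✗.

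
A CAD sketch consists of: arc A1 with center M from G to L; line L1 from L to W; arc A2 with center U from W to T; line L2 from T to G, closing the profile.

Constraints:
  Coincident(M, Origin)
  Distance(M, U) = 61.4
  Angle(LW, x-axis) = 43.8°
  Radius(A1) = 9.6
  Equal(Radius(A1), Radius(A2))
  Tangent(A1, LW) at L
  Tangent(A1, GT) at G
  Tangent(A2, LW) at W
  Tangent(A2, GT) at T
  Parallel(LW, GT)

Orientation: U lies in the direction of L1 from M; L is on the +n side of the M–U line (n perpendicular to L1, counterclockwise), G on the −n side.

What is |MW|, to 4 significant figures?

62.15

Tangency of A1 to both parallel lines with radius 9.6 puts L and G at M ± 9.6·n: L = (-6.645, 6.929), G = (6.645, -6.929). Equal radii place W and T the same way about U: W = U + 9.6·n = (37.67, 49.43), T = U − 9.6·n = (50.96, 35.57). Then |MW| = |W − M| = 62.15.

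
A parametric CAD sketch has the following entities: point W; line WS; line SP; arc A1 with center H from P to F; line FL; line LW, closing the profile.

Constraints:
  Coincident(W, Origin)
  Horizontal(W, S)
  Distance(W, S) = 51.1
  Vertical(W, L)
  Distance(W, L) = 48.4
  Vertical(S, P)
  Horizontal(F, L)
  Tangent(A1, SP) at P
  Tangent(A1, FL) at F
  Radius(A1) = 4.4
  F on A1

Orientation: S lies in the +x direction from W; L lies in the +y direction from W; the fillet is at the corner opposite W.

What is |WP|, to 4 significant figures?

67.43

W is at the origin; W and S share the same y with |WS| = 51.1 and S on the +x side, so S = (51.10, 0.000). WL is vertical with |WL| = 48.4 and L on the +y side, so L = (0.000, 48.40). The virtual corner opposite W is at (51.10, 48.40). A1 meets SP tangentially, so HP is at right angles to SP and since A1 is tangent to FL there, HF ⟂ FL, with radius 4.4, so the center H sits 4.4 in from both sides at H = (46.70, 44.00). That places the tangent points at P = (51.10, 44.00) on SP and F = (46.70, 48.40) on FL. Then |WP| = |P − W| = 67.43.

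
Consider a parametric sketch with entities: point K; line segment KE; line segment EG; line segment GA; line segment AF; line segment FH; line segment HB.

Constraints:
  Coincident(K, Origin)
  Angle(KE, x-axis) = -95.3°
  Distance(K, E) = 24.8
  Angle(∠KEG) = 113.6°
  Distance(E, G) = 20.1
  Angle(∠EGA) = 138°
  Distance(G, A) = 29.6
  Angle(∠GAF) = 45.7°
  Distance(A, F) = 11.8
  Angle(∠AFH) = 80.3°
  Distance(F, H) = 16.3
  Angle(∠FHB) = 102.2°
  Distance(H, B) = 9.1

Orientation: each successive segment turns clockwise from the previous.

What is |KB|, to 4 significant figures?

54.55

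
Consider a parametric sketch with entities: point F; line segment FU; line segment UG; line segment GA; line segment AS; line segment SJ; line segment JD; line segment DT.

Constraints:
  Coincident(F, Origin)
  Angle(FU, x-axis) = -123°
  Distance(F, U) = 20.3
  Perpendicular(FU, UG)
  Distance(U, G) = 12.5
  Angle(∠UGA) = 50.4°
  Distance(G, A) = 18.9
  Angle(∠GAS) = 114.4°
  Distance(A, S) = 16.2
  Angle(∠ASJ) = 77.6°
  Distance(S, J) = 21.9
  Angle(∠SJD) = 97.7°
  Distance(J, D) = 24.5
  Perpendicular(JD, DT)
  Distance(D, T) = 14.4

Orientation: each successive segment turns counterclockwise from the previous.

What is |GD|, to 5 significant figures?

5.5540

∠ASJ = 77.6° gives SJ at -95.400° from the x-axis; with |SJ| = 21.9, J = (-20.231, -21.909). ∠SJD = 97.7° gives JD at -13.100° from the x-axis; with |JD| = 24.5, D = (3.6318, -27.462). Then |GD| = |D − G| = 5.5540.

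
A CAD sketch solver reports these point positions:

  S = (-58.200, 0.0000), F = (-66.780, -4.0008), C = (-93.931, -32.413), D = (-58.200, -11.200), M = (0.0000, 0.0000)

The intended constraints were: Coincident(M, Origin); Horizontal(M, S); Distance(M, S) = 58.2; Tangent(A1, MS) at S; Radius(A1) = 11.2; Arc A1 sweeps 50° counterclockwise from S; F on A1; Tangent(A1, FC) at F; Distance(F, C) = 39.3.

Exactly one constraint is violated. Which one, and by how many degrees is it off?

Tangent(A1, FC) at F — off by 3.70°.

M = (0.00, 0.00) ✓; M.y = 0.00, S.y = 0.00 ✓; |MS| = 58.20 ✓; ∠(DS, SM) = 90.00° ✓; |DS| = 11.20 ✓; bearing(D→F) − bearing(D→S) = 50.00° ✓; |DF| = 11.20 ✓; ∠(DF, FC) = 93.70° ✗; |FC| = 39.30 ✓.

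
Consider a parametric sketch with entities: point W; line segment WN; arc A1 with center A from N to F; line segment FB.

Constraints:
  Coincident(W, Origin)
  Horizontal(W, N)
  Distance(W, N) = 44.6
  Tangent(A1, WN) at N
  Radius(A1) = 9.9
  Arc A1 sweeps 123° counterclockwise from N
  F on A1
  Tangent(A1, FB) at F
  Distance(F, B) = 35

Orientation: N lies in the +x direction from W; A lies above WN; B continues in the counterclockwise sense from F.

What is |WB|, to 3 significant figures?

56.0

W is at the origin; W and N share the same y with |WN| = 44.6 and N on the +x side, so N = (44.6, 0.00). Since A1 is tangent to WN there, AN ⟂ WN, so A = N + (0, 9.9) = (44.6, 9.90). On A1, N sits at bearing -90° from A; a 123° counterclockwise sweep puts F at bearing 33°, so F = A + 9.9·(cos 33°, sin 33°) = (52.9, 15.3). A1 meets FB tangentially, so AF is at right angles to FB, so FB runs along (−sin 33°, cos 33°); with |FB| = 35.0, B = (33.8, 44.6). Then |WB| = |B − W| = 56.0.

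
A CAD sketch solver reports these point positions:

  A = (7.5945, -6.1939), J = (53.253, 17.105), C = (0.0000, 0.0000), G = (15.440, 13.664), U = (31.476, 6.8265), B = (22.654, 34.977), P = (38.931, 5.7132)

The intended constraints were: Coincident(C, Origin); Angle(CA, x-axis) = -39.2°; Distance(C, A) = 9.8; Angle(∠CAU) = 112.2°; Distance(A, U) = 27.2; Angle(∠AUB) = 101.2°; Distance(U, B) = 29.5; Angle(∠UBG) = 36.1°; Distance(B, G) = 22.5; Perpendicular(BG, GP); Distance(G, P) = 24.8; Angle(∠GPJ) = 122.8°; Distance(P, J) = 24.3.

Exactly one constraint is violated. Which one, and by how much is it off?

Distance(P, J) = 24.3 — off by 6.00.

C = (0.00, 0.00) ✓; CA at -39.20° ✓; |CA| = 9.800 ✓; ∠CAU = 112.2° ✓; |AU| = 27.20 ✓; ∠AUB = 101.2° ✓; |UB| = 29.50 ✓; ∠UBG = 36.10° ✓; |BG| = 22.50 ✓; ∠(BG, GP) = 90.00° ✓; |GP| = 24.80 ✓; ∠GPJ = 122.8° ✓; |PJ| = 18.30 ✗.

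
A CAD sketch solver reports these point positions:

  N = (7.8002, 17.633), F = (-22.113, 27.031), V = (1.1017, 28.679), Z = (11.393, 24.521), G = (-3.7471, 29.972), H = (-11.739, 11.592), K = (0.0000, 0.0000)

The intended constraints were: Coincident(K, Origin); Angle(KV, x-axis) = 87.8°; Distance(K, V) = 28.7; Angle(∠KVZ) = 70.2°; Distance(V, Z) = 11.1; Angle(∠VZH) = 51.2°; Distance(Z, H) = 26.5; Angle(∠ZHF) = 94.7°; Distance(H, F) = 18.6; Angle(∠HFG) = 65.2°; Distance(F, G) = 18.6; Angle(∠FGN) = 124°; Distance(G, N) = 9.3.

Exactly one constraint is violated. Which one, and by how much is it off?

Distance(G, N) = 9.3 — off by 7.60.

K = (0.00, 0.00) ✓; KV at 87.80° ✓; |KV| = 28.70 ✓; ∠KVZ = 70.20° ✓; |VZ| = 11.10 ✓; ∠VZH = 51.20° ✓; |ZH| = 26.50 ✓; ∠ZHF = 94.70° ✓; |HF| = 18.60 ✓; ∠HFG = 65.20° ✓; |FG| = 18.60 ✓; ∠FGN = 124.0° ✓; |GN| = 16.90 ✗.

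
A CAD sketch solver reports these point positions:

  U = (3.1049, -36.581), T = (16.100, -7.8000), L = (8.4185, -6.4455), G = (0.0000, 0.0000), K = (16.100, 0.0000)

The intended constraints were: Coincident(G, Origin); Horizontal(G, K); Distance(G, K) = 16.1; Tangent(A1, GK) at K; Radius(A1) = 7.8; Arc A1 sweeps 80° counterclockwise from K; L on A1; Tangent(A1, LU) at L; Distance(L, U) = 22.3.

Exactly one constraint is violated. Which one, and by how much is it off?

Distance(L, U) = 22.3 — off by 8.30.

G = (0.00, 0.00) ✓; G.y = 0.00, K.y = 0.00 ✓; |GK| = 16.10 ✓; ∠(TK, KG) = 90.00° ✓; |TK| = 7.800 ✓; bearing(T→L) − bearing(T→K) = 80.00° ✓; |TL| = 7.800 ✓; ∠(TL, LU) = 90.00° ✓; |LU| = 30.60 ✗.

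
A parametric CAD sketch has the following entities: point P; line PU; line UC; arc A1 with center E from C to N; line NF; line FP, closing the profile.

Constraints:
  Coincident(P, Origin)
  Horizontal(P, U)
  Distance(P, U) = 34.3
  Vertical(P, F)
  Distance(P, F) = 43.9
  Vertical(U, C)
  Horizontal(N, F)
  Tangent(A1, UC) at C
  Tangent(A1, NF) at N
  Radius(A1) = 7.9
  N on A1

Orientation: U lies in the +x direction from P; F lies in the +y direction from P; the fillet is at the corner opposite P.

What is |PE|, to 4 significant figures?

44.64

P and F share the same x with |PF| = 43.9 and F on the +y side, so F = (0.000, 43.90). The virtual corner opposite P is at (34.30, 43.90). Since A1 is tangent to UC there, EC ⟂ UC and since A1 is tangent to NF there, EN ⟂ NF, with radius 7.9, so the center E sits 7.9 in from both sides at E = (26.40, 36.00). Then |PE| = |E − P| = 44.64.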